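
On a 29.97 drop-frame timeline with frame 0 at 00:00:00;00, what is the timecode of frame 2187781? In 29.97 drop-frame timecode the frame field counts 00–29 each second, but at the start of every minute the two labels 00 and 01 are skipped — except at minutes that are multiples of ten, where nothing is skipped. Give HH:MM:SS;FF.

Ten DF minutes hold 17982 frames, so frame 2187781 lies in block 121 (frames 2175822–2193803) with 11959 frames into that block.
The block's first minute is 1800 frames and the rest 1798 each; 11959 frames reaches minute 6, so 121 × 18 + 6 × 2 = 2190 labels have been skipped so far.
Adding those back, label number 2187781 + 2190 = 2189971 at 30 labels/s is 72999 s + 1 f = 20 h 16 min 39 s frame 1, i.e. 20:16:39;01.

20:16:39;01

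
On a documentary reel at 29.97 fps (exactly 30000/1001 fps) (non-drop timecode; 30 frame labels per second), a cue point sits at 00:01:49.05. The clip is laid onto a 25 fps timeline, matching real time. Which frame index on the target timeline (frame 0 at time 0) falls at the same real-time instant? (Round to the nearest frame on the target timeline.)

frame 2732

Source frame index: (0×3600 + 1×60 + 49) × 30 + 5 = 3275.
Real time: 3275 / (30000/1001) = 131131/1200 s.
Target frame: (131131/1200) × (25) = 131131/48 ≈ 2731.896 → 2732.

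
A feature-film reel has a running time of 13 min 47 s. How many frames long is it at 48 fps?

39696 frames

13 min 47 s = 827 s.
Frames = 827 × 48 = 39696.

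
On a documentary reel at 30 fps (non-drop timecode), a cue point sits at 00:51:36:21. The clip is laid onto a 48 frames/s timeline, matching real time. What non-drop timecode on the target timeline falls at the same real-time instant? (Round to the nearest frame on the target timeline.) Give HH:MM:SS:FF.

00:51:36:34

Source frame index: (0×3600 + 51×60 + 36) × 30 + 21 = 92901.
Real time: 92901 / (30) = 30967/10 s.
Target frame: (30967/10) × (48) = 743208/5 ≈ 148641.600 → 148642.
At 48 labels/s: frame 148642 → 00:51:36:34.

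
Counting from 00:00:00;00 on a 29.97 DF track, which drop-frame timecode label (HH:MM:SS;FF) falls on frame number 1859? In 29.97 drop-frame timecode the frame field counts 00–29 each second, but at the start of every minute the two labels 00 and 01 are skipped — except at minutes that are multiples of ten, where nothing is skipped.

00:01:02;01

Ten DF minutes hold 17982 frames, so frame 1859 lies in block 0 (frames 0–17981) with 1859 frames into that block.
The block's first minute is 1800 frames and the rest 1798 each; 1859 frames reaches minute 1, so 0 × 18 + 1 × 2 = 2 labels have been skipped so far.
Adding those back, label number 1859 + 2 = 1861 at 30 labels/s is 62 s + 1 f = 0 h 1 min 2 s frame 1, i.e. 00:01:02;01.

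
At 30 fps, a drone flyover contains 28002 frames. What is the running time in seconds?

Running time = 28002 / (30) = 933.4 s.

933.4 seconds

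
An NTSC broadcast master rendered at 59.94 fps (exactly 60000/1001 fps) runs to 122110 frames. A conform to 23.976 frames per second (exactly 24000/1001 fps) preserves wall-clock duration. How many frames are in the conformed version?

Target frames = source frames × (target rate / source rate) = 122110 × (24000/1001)/(60000/1001) = 122110 × 2/5 = 48844.

48844 frames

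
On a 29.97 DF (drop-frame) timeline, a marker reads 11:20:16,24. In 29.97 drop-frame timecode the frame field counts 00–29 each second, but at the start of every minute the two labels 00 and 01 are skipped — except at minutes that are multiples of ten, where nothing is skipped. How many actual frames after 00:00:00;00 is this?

Complete 10-minute blocks: 68, each 17982 frames → 1222776.
Remaining 0 whole minutes in the current block: 0 frames.
Within the current minute: 16 × 30 + 24 = 504. Total = 1222776 + 0 + 504 = 1223280.

1223280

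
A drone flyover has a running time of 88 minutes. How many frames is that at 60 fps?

316800 frames

88 min = 5280 s.
Frames = 5280 × 60 = 316800.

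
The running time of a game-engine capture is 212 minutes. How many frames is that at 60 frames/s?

763200 frames

212 min = 12720 s.
Frames = 12720 × 60 = 763200.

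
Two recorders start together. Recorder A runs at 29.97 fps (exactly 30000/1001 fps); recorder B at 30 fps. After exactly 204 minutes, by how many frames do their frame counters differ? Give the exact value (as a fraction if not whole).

204 min = 12240 s.
A emits 30000/1001 × 12240 = 367200000/1001 frames; B emits 30 × 12240 = 367200.
Difference = 367200/1001 frames (≈ 366.8332); B is ahead of A.

367200/1001 frames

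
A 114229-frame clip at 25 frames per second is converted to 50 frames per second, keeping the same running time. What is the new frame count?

Target frames = source frames × (target rate / source rate) = 114229 × (50)/(25) = 114229 × 2 = 228458.

228458 frames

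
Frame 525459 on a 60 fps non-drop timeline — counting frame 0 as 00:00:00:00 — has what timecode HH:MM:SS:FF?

525459 ÷ 60 = 8757 full seconds, remainder 39 frames.
8757 s = 2 h 25 min 57 s.
Timecode: 02:25:57:39.

02:25:57:39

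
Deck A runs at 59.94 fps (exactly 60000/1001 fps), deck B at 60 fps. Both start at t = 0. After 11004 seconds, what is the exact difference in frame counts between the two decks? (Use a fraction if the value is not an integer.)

A emits 60000/1001 × 11004 = 94320000/143 frames; B emits 60 × 11004 = 660240.
Difference = 94320/143 frames (≈ 659.5804); B is ahead of A.

94320/143 frames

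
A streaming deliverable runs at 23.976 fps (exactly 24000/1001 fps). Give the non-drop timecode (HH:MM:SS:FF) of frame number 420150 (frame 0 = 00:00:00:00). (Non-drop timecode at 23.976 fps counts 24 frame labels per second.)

420150 ÷ 24 = 17506 full seconds, remainder 6 frames.
17506 s = 4 h 51 min 46 s.
Timecode: 04:51:46:06.

04:51:46:06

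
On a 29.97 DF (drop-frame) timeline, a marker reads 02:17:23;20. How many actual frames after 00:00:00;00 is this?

Complete 10-minute blocks: 13, each 17982 frames → 233766.
Remaining 7 whole minutes in the current block: 1800 + 6 × 1798 = 12588 frames.
Within the current minute: 23 × 30 + 20 − 2 = 708 (labels ;00/;01 skipped at this minute). Total = 233766 + 12588 + 708 = 247062.

247062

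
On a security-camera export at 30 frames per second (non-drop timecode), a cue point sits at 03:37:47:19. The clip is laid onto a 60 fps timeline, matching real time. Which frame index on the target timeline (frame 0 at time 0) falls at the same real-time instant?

frame 784058

Source frame index: (3×3600 + 37×60 + 47) × 30 + 19 = 392029.
Real time: 392029 / (30) = 392029/30 s.
Target frame: (392029/30) × (60) = 784058.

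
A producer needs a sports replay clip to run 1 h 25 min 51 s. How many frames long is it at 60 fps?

309060 frames

1 h 25 min 51 s = 5151 s.
Frames = 5151 × 60 = 309060.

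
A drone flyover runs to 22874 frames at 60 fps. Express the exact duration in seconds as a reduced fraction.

Running time = 22874 ÷ (60) = 22874 × 1/60 = 11437/30 s.

11437/30 seconds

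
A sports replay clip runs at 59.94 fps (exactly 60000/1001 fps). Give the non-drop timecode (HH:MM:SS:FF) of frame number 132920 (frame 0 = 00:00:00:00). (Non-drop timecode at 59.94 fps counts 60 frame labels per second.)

132920 ÷ 60 = 2215 full seconds, remainder 20 frames.
2215 s = 0 h 36 min 55 s.
Timecode: 00:36:55:20.

00:36:55:20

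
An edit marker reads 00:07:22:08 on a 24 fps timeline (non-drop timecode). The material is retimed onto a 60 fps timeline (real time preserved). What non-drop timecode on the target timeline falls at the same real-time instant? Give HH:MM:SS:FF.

Source frame index: (0×3600 + 7×60 + 22) × 24 + 8 = 10616.
Real time: 10616 / (24) = 1327/3 s.
Target frame: (1327/3) × (60) = 26540.
At 60 labels/s: frame 26540 → 00:07:22:20.

00:07:22:20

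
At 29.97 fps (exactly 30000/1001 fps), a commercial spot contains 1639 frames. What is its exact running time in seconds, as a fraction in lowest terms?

1640639/30000 seconds

Running time = 1639 ÷ (30000/1001) = 1639 × 1001/30000 = 1640639/30000 s.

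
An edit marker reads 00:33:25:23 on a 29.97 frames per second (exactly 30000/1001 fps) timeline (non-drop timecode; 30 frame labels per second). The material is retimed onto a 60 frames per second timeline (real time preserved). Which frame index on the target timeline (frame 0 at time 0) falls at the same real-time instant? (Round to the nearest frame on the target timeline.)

frame 120466

Source frame index: (0×3600 + 33×60 + 25) × 30 + 23 = 60173.
Real time: 60173 / (30000/1001) = 60233173/30000 s.
Target frame: (60233173/30000) × (60) = 60233173/500 ≈ 120466.346 → 120466.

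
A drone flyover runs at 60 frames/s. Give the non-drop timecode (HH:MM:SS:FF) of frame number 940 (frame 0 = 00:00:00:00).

00:00:15:40

940 ÷ 60 = 15 full seconds, remainder 40 frames.
15 s = 0 h 0 min 15 s.
Timecode: 00:00:15:40.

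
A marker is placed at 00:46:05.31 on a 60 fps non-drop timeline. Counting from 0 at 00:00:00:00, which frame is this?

frame 165931

Total seconds to the label: (0 × 3600 + 46 × 60 + 5) = 2765.
Frame index = 2765 × 60 + 31 = 165931.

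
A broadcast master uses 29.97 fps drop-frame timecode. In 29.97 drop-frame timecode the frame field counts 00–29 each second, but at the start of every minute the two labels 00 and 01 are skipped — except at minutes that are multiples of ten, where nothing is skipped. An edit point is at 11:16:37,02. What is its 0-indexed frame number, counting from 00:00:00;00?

Complete 10-minute blocks: 67, each 17982 frames → 1204794.
Remaining 6 whole minutes in the current block: 1800 + 5 × 1798 = 10790 frames.
Within the current minute: 37 × 30 + 2 − 2 = 1110 (labels ;00/;01 skipped at this minute). Total = 1204794 + 10790 + 1110 = 1216694.

1216694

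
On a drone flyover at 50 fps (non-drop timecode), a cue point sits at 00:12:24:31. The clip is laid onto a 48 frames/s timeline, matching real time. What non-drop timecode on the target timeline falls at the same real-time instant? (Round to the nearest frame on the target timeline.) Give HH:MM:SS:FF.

00:12:24:30

Source frame index: (0×3600 + 12×60 + 24) × 50 + 31 = 37231.
Real time: 37231 / (50) = 37231/50 s.
Target frame: (37231/50) × (48) = 893544/25 ≈ 35741.760 → 35742.
At 48 labels/s: frame 35742 → 00:12:24:30.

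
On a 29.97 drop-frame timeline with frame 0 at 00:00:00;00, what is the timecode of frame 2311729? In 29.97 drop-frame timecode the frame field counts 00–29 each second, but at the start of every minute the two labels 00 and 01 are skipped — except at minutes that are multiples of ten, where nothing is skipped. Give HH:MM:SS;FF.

Each 10-minute DF block holds 10 × 60 × 30 − 9 × 2 = 17982 frames. 2311729 ÷ 17982 → 128 full blocks, remainder 10033.
Within the partial block the first minute is 1800 frames and each further minute 1798, so 5 further minute boundaries passed. Total skipped labels = 18 × 128 + 2 × 5 = 2314.
Non-drop label index = 2311729 + 2314 = 2314043; at 30 labels/s that is 21:25:34:23, i.e. DF 21:25:34;23.

21:25:34;23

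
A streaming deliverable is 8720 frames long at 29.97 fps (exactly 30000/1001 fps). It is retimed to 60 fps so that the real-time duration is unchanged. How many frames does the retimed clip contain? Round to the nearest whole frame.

Frames at target rate = 8720 × (60) / (30000/1001) = 436436/25 ≈ 17457.440.
Nearest whole frame: 17457.

17457 frames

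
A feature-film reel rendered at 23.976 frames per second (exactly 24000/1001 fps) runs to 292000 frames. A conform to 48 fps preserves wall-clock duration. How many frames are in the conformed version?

584584 frames

Target frames = source frames × (target rate / source rate) = 292000 × (48)/(24000/1001) = 292000 × 1001/500 = 584584.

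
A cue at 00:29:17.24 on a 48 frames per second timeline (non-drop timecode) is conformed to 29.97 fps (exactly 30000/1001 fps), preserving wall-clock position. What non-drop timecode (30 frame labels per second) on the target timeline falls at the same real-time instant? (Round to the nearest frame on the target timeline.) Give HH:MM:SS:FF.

00:29:15:22

Source frame index: (0×3600 + 29×60 + 17) × 48 + 24 = 84360.
Real time: 84360 / (48) = 3515/2 s.
Target frame: (3515/2) × (30000/1001) = 52725000/1001 ≈ 52672.328 → 52672.
At 30 labels/s: frame 52672 → 00:29:15:22.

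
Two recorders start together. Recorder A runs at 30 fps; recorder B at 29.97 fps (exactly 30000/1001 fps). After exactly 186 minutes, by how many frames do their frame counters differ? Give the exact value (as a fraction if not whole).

334800/1001 frames

186 min = 11160 s.
A emits 30 × 11160 = 334800 frames; B emits 30000/1001 × 11160 = 334800000/1001.
Difference = 334800/1001 frames (≈ 334.4655); B is behind A.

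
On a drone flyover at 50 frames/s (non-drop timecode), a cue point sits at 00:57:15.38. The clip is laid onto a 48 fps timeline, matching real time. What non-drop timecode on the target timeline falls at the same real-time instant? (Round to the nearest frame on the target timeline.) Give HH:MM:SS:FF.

00:57:15:36

Source frame index: (0×3600 + 57×60 + 15) × 50 + 38 = 171788.
Real time: 171788 / (50) = 85894/25 s.
Target frame: (85894/25) × (48) = 4122912/25 ≈ 164916.480 → 164916.
At 48 labels/s: frame 164916 → 00:57:15:36.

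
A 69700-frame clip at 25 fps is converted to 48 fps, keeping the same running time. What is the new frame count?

133824 frames

Target frames = source frames × (target rate / source rate) = 69700 × (48)/(25) = 69700 × 48/25 = 133824.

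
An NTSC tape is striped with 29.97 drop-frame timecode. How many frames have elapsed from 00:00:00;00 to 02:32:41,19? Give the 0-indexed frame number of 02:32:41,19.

274575

Complete 10-minute blocks: 15, each 17982 frames → 269730.
Remaining 2 whole minutes in the current block: 1800 + 1 × 1798 = 3598 frames.
Within the current minute: 41 × 30 + 19 − 2 = 1247 (labels ;00/;01 skipped at this minute). Total = 269730 + 3598 + 1247 = 274575.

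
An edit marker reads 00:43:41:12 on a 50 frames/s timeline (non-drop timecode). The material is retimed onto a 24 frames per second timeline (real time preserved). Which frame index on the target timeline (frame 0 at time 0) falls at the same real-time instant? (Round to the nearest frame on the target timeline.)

Source frame index: (0×3600 + 43×60 + 41) × 50 + 12 = 131062.
Real time: 131062 / (50) = 65531/25 s.
Target frame: (65531/25) × (24) = 1572744/25 ≈ 62909.760 → 62910.

frame 62910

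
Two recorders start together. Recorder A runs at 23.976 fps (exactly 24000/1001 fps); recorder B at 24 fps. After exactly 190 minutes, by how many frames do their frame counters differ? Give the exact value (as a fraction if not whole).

190 min = 11400 s.
A emits 24000/1001 × 11400 = 273600000/1001 frames; B emits 24 × 11400 = 273600.
Difference = 273600/1001 frames (≈ 273.3267); B is ahead of A.

273600/1001 frames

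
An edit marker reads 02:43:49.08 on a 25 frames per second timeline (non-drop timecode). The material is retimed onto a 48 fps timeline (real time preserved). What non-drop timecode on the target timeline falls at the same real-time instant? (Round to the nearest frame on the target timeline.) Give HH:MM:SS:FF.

02:43:49:15

Source frame index: (2×3600 + 43×60 + 49) × 25 + 8 = 245733.
Real time: 245733 / (25) = 245733/25 s.
Target frame: (245733/25) × (48) = 11795184/25 ≈ 471807.360 → 471807.
At 48 labels/s: frame 471807 → 02:43:49:15.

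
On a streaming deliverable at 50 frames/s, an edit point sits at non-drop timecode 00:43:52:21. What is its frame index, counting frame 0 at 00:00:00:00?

131621

Total seconds to the label: (0 × 3600 + 43 × 60 + 52) = 2632.
Frame index = 2632 × 50 + 21 = 131621.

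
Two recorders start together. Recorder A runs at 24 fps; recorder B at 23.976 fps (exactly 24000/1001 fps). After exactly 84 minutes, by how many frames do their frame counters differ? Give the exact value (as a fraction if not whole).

84 min = 5040 s.
A emits 24 × 5040 = 120960 frames; B emits 24000/1001 × 5040 = 17280000/143.
Difference = 17280/143 frames (≈ 120.8392); B is behind A.

17280/143 frames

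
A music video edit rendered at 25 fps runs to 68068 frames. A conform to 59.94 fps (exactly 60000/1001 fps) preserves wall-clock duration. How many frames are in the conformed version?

163200 frames

Target frames = source frames × (target rate / source rate) = 68068 × (60000/1001)/(25) = 68068 × 2400/1001 = 163200.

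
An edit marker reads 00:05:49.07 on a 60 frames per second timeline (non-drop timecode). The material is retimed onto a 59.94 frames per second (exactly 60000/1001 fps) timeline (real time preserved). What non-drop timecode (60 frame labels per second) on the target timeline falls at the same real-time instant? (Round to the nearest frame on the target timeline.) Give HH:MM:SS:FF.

Source frame index: (0×3600 + 5×60 + 49) × 60 + 7 = 20947.
Real time: 20947 / (60) = 20947/60 s.
Target frame: (20947/60) × (60000/1001) = 20947000/1001 ≈ 20926.074 → 20926.
At 60 labels/s: frame 20926 → 00:05:48:46.

00:05:48:46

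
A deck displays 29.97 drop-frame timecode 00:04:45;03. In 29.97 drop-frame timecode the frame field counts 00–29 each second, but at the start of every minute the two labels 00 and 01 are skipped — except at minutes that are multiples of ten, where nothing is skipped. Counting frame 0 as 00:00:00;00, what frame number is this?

8545

Complete 10-minute blocks: 0, each 17982 frames → 0.
Remaining 4 whole minutes in the current block: 1800 + 3 × 1798 = 7194 frames.
Within the current minute: 45 × 30 + 3 − 2 = 1351 (labels ;00/;01 skipped at this minute). Total = 0 + 7194 + 1351 = 8545.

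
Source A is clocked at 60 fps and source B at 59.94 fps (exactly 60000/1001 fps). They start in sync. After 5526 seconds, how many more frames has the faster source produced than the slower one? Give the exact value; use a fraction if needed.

331560/1001 frames

A emits 60 × 5526 = 331560 frames; B emits 60000/1001 × 5526 = 331560000/1001.
Difference = 331560/1001 frames (≈ 331.2288); B is behind A.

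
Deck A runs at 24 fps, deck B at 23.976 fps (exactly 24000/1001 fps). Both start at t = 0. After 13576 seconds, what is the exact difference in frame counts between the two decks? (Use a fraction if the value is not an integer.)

A emits 24 × 13576 = 325824 frames; B emits 24000/1001 × 13576 = 325824000/1001.
Difference = 325824/1001 frames (≈ 325.4985); B is behind A.

325824/1001 frames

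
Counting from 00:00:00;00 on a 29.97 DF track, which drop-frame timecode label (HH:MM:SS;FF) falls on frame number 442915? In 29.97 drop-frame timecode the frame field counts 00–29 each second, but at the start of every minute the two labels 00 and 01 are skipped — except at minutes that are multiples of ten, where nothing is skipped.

04:06:18;19

Each 10-minute DF block holds 10 × 60 × 30 − 9 × 2 = 17982 frames. 442915 ÷ 17982 → 24 full blocks, remainder 11347.
Within the partial block the first minute is 1800 frames and each further minute 1798, so 6 further minute boundaries passed. Total skipped labels = 18 × 24 + 2 × 6 = 444.
Non-drop label index = 442915 + 444 = 443359; at 30 labels/s that is 04:06:18:19, i.e. DF 04:06:18;19.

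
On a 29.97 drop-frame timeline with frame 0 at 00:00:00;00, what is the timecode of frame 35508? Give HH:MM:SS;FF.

00:19:44;24

Each 10-minute DF block holds 10 × 60 × 30 − 9 × 2 = 17982 frames. 35508 ÷ 17982 → 1 full block, remainder 17526.
Within the partial block the first minute is 1800 frames and each further minute 1798, so 9 further minute boundaries passed. Total skipped labels = 18 × 1 + 2 × 9 = 36.
Non-drop label index = 35508 + 36 = 35544; at 30 labels/s that is 00:19:44:24, i.e. DF 00:19:44;24.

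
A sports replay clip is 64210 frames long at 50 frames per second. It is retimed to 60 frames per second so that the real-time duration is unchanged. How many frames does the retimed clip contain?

Target frames = source frames × (target rate / source rate) = 64210 × (60)/(50) = 64210 × 6/5 = 77052.

77052 frames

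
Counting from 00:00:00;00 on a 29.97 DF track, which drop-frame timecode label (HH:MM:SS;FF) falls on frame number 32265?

00:17:56;17

Ten DF minutes hold 17982 frames, so frame 32265 lies in block 1 (frames 17982–35963) with 14283 frames into that block.
The block's first minute is 1800 frames and the rest 1798 each; 14283 frames reaches minute 7, so 1 × 18 + 7 × 2 = 32 labels have been skipped so far.
Adding those back, label number 32265 + 32 = 32297 at 30 labels/s is 1076 s + 17 f = 0 h 17 min 56 s frame 17, i.e. 00:17:56;17.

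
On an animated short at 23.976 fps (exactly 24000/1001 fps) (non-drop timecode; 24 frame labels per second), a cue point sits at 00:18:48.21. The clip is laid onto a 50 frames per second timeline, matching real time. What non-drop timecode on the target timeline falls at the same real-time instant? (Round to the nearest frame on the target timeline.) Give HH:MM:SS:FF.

00:18:50:00

Source frame index: (0×3600 + 18×60 + 48) × 24 + 21 = 27093.
Real time: 27093 / (24000/1001) = 9040031/8000 s.
Target frame: (9040031/8000) × (50) = 9040031/160 ≈ 56500.194 → 56500.
At 50 labels/s: frame 56500 → 00:18:50:00.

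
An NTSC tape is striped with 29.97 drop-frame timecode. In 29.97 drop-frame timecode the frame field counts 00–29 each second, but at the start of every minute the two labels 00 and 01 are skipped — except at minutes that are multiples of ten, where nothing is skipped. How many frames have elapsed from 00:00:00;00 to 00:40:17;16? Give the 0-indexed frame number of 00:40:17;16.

As if non-drop at 30 labels/s: (0 × 3600 + 40 × 60 + 17) × 30 + 16 = 72526.
Minute boundaries passed: 40; those not divisible by 10: 40 − 4 = 36; dropped labels = 2 × 36 = 72.
Actual frame index = 72526 − 72 = 72454.

72454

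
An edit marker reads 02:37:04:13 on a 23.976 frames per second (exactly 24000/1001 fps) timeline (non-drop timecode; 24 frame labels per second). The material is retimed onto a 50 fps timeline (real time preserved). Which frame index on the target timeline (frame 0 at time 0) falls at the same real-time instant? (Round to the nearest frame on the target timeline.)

Source frame index: (2×3600 + 37×60 + 4) × 24 + 13 = 226189.
Real time: 226189 / (24000/1001) = 226415189/24000 s.
Target frame: (226415189/24000) × (50) = 226415189/480 ≈ 471698.310 → 471698.

frame 471698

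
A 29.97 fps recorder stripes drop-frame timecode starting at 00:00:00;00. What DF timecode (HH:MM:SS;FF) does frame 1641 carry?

00:00:54;21

Ten DF minutes hold 17982 frames, so frame 1641 lies in block 0 (frames 0–17981) with 1641 frames into that block.
The block's first minute is 1800 frames and the rest 1798 each; 1641 frames reaches minute 0, so 0 × 18 + 0 × 2 = 0 labels have been skipped so far.
Adding those back, label number 1641 + 0 = 1641 at 30 labels/s is 54 s + 21 f = 0 h 0 min 54 s frame 21, i.e. 00:00:54;21.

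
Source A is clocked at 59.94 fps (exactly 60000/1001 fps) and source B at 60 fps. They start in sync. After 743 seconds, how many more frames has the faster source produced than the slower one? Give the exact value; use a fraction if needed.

A emits 60000/1001 × 743 = 44580000/1001 frames; B emits 60 × 743 = 44580.
Difference = 44580/1001 frames (≈ 44.5355); B is ahead of A.

44580/1001 frames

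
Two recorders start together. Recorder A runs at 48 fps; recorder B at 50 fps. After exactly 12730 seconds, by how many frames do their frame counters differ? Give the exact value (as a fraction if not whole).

A emits 48 × 12730 = 611040 frames; B emits 50 × 12730 = 636500.
Difference = 25460 frames; B is ahead of A.

25460 frames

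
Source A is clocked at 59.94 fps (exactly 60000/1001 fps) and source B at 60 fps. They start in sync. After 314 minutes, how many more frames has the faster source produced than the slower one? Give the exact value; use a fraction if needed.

1130400/1001 frames

314 min = 18840 s.
A emits 60000/1001 × 18840 = 1130400000/1001 frames; B emits 60 × 18840 = 1130400.
Difference = 1130400/1001 frames (≈ 1129.2707); B is ahead of A.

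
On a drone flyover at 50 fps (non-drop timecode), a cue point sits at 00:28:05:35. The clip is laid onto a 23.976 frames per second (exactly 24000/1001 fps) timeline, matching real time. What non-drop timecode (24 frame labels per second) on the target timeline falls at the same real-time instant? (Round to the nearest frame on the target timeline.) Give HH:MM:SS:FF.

Source frame index: (0×3600 + 28×60 + 5) × 50 + 35 = 84285.
Real time: 84285 / (50) = 16857/10 s.
Target frame: (16857/10) × (24000/1001) = 40456800/1001 ≈ 40416.384 → 40416.
At 24 labels/s: frame 40416 → 00:28:04:00.

00:28:04:00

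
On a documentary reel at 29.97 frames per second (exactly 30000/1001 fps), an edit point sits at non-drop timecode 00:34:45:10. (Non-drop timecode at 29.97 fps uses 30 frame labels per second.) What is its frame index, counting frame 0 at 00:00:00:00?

frame 62560

Total seconds to the label: (0 × 3600 + 34 × 60 + 45) = 2085.
Frame index = 2085 × 30 + 10 = 62560.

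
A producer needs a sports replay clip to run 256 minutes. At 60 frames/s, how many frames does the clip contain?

921600 frames

256 min = 15360 s.
Frames = 15360 × 60 = 921600.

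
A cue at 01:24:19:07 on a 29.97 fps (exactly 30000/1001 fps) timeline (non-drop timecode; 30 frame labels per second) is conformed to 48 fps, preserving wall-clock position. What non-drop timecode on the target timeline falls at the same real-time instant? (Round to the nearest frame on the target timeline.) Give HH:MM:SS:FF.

Source frame index: (1×3600 + 24×60 + 19) × 30 + 7 = 151777.
Real time: 151777 / (30000/1001) = 151928777/30000 s.
Target frame: (151928777/30000) × (48) = 151928777/625 ≈ 243086.043 → 243086.
At 48 labels/s: frame 243086 → 01:24:24:14.

01:24:24:14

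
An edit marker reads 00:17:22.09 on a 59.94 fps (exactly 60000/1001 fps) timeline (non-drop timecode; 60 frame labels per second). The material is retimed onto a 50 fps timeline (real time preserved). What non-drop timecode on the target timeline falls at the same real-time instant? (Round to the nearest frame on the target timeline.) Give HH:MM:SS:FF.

Source frame index: (0×3600 + 17×60 + 22) × 60 + 9 = 62529.
Real time: 62529 / (60000/1001) = 20863843/20000 s.
Target frame: (20863843/20000) × (50) = 20863843/400 ≈ 52159.607 → 52160.
At 50 labels/s: frame 52160 → 00:17:23:10.

00:17:23:10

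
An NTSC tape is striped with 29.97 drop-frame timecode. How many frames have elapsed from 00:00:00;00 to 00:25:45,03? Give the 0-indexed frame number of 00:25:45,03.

46307

As if non-drop at 30 labels/s: (0 × 3600 + 25 × 60 + 45) × 30 + 3 = 46353.
Minute boundaries passed: 25; those not divisible by 10: 25 − 2 = 23; dropped labels = 2 × 23 = 46.
Actual frame index = 46353 − 46 = 46307.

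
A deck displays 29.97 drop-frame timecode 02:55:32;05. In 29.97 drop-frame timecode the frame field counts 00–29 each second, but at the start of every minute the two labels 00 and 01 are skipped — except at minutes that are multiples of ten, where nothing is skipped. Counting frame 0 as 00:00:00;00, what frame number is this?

315649

As if non-drop at 30 labels/s: (2 × 3600 + 55 × 60 + 32) × 30 + 5 = 315965.
Minute boundaries passed: 175; those not divisible by 10: 175 − 17 = 158; dropped labels = 2 × 158 = 316.
Actual frame index = 315965 − 316 = 315649.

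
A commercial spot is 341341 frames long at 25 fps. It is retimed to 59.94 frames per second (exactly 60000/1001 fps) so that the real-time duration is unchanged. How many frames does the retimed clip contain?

818400 frames

Target frames = source frames × (target rate / source rate) = 341341 × (60000/1001)/(25) = 341341 × 2400/1001 = 818400.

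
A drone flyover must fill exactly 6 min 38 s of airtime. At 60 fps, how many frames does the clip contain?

23880 frames

6 min 38 s = 398 s.
Frames = 398 × 60 = 23880.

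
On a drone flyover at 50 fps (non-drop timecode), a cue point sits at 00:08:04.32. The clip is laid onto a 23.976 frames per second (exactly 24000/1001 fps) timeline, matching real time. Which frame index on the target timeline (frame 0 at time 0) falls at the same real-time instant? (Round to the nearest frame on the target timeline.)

Source frame index: (0×3600 + 8×60 + 4) × 50 + 32 = 24232.
Real time: 24232 / (50) = 12116/25 s.
Target frame: (12116/25) × (24000/1001) = 894720/77 ≈ 11619.740 → 11620.

frame 11620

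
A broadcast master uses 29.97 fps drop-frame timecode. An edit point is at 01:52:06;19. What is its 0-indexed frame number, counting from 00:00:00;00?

As if non-drop at 30 labels/s: (1 × 3600 + 52 × 60 + 6) × 30 + 19 = 201799.
Minute boundaries passed: 112; those not divisible by 10: 112 − 11 = 101; dropped labels = 2 × 101 = 202.
Actual frame index = 201799 − 202 = 201597.

201597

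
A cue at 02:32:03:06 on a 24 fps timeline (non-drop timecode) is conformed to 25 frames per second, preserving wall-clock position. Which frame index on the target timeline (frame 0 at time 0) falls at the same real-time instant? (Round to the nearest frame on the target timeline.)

frame 228081

Source frame index: (2×3600 + 32×60 + 3) × 24 + 6 = 218958.
Real time: 218958 / (24) = 36493/4 s.
Target frame: (36493/4) × (25) = 912325/4 ≈ 228081.250 → 228081.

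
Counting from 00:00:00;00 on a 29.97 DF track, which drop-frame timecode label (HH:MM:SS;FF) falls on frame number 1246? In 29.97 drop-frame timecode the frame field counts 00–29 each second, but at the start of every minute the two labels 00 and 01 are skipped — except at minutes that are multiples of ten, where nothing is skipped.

Each 10-minute DF block holds 10 × 60 × 30 − 9 × 2 = 17982 frames. 1246 ÷ 17982 → 0 full blocks, remainder 1246.
Within the partial block the first minute is 1800 frames and each further minute 1798, so 0 further minute boundaries passed. Total skipped labels = 18 × 0 + 2 × 0 = 0.
Non-drop label index = 1246 + 0 = 1246; at 30 labels/s that is 00:00:41:16, i.e. DF 00:00:41;16.

00:00:41;16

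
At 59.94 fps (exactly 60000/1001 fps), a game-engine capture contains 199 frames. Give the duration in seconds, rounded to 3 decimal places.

Running time = 199 × 1001/60000 = 199199/60000 s ≈ 3.320 s.

3.320 seconds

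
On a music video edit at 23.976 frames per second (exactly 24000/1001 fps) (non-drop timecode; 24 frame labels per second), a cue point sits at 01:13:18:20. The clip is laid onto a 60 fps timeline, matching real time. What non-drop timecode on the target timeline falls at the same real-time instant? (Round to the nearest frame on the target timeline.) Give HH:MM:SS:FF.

Source frame index: (1×3600 + 13×60 + 18) × 24 + 20 = 105572.
Real time: 105572 / (24000/1001) = 26419393/6000 s.
Target frame: (26419393/6000) × (60) = 26419393/100 ≈ 264193.930 → 264194.
At 60 labels/s: frame 264194 → 01:13:23:14.

01:13:23:14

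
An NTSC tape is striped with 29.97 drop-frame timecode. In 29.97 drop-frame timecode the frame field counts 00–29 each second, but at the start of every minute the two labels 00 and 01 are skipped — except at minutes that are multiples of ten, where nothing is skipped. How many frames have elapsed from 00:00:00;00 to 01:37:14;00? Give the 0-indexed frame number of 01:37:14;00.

174844

As if non-drop at 30 labels/s: (1 × 3600 + 37 × 60 + 14) × 30 + 0 = 175020.
Minute boundaries passed: 97; those not divisible by 10: 97 − 9 = 88; dropped labels = 2 × 88 = 176.
Actual frame index = 175020 − 176 = 174844.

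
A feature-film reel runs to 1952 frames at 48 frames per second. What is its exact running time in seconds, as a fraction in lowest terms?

122/3 seconds

Running time = 1952 ÷ (48) = 1952 × 1/48 = 122/3 s.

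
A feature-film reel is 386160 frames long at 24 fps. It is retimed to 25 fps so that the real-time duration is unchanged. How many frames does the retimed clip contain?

Target frames = source frames × (target rate / source rate) = 386160 × (25)/(24) = 386160 × 25/24 = 402250.

402250 frames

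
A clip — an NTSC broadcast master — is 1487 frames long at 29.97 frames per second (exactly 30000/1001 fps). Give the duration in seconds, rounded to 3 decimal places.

49.616 seconds

Running time = 1487 × 1001/30000 = 1488487/30000 s ≈ 49.616 s.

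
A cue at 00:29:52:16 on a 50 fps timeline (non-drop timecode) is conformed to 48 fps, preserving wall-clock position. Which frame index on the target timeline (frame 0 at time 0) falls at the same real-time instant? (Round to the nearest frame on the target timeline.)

frame 86031

Source frame index: (0×3600 + 29×60 + 52) × 50 + 16 = 89616.
Real time: 89616 / (50) = 44808/25 s.
Target frame: (44808/25) × (48) = 2150784/25 ≈ 86031.360 → 86031.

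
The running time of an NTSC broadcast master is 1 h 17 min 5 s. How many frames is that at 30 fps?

1 h 17 min 5 s = 4625 s.
Frames = 4625 × 30 = 138750.

138750 frames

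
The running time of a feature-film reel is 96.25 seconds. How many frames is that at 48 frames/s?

4620 frames

Frames = 96.25 × 48 = 4620.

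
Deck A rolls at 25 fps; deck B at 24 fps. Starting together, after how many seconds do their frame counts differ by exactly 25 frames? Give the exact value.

The gap grows by |24 − 25| = 1 frame per second.
Time for a 25-frame gap: 25 ÷ (1) = 25 s.

25 seconds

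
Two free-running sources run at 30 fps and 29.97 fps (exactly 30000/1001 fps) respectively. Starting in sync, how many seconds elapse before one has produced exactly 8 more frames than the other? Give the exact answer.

The gap grows by |30000/1001 − 30| = 30/1001 frames per second.
Time for a 8-frame gap: 8 ÷ (30/1001) = 4004/15 s.

4004/15 seconds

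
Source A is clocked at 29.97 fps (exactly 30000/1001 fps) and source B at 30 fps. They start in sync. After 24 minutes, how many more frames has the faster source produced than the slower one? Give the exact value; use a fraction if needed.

43200/1001 frames

24 min = 1440 s.
A emits 30000/1001 × 1440 = 43200000/1001 frames; B emits 30 × 1440 = 43200.
Difference = 43200/1001 frames (≈ 43.1568); B is ahead of A.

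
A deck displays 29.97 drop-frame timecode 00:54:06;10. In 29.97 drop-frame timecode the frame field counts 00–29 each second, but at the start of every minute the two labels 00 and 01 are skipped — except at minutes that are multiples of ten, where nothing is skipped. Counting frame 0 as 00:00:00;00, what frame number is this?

Complete 10-minute blocks: 5, each 17982 frames → 89910.
Remaining 4 whole minutes in the current block: 1800 + 3 × 1798 = 7194 frames.
Within the current minute: 6 × 30 + 10 − 2 = 188 (labels ;00/;01 skipped at this minute). Total = 89910 + 7194 + 188 = 97292.

97292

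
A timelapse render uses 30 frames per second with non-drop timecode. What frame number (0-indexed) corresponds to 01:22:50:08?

Total seconds to the label: (1 × 3600 + 22 × 60 + 50) = 4970.
Frame index = 4970 × 30 + 8 = 149108.

149108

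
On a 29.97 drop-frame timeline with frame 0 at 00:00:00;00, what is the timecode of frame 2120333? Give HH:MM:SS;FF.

Each 10-minute DF block holds 10 × 60 × 30 − 9 × 2 = 17982 frames. 2120333 ÷ 17982 → 117 full blocks, remainder 16439.
Within the partial block the first minute is 1800 frames and each further minute 1798, so 9 further minute boundaries passed. Total skipped labels = 18 × 117 + 2 × 9 = 2124.
Non-drop label index = 2120333 + 2124 = 2122457; at 30 labels/s that is 19:39:08:17, i.e. DF 19:39:08;17.

19:39:08;17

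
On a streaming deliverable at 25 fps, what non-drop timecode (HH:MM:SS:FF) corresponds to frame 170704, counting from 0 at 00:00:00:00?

01:53:48:04

170704 ÷ 25 = 6828 full seconds, remainder 4 frames.
6828 s = 1 h 53 min 48 s.
Timecode: 01:53:48:04.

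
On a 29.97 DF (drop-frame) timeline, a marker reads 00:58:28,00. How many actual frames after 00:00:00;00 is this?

Complete 10-minute blocks: 5, each 17982 frames → 89910.
Remaining 8 whole minutes in the current block: 1800 + 7 × 1798 = 14386 frames.
Within the current minute: 28 × 30 + 0 − 2 = 838 (labels ;00/;01 skipped at this minute). Total = 89910 + 14386 + 838 = 105134.

105134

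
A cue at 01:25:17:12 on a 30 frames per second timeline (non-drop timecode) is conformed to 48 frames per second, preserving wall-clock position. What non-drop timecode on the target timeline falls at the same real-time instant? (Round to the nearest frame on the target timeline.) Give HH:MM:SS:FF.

Source frame index: (1×3600 + 25×60 + 17) × 30 + 12 = 153522.
Real time: 153522 / (30) = 25587/5 s.
Target frame: (25587/5) × (48) = 1228176/5 ≈ 245635.200 → 245635.
At 48 labels/s: frame 245635 → 01:25:17:19.

01:25:17:19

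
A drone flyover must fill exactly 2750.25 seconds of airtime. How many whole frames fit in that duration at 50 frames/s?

Frames = 2750.25 × 50 = 275025/2 ≈ 137512.5000.
Complete frames: 137512.

137512 frames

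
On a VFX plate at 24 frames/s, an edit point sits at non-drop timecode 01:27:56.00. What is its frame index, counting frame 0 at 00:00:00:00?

126624

Total seconds to the label: (1 × 3600 + 27 × 60 + 56) = 5276.
Frame index = 5276 × 24 + 0 = 126624.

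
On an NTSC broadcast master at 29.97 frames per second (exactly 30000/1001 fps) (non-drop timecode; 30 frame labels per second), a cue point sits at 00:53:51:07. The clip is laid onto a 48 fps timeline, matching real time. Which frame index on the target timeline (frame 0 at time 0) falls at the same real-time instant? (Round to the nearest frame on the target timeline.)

Source frame index: (0×3600 + 53×60 + 51) × 30 + 7 = 96937.
Real time: 96937 / (30000/1001) = 97033937/30000 s.
Target frame: (97033937/30000) × (48) = 97033937/625 ≈ 155254.299 → 155254.

frame 155254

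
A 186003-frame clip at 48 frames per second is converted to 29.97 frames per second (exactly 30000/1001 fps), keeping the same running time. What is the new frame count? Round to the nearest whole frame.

Frames at target rate = 186003 × (30000/1001) / (48) = 116251875/1001 ≈ 116135.739.
Nearest whole frame: 116136.

116136 frames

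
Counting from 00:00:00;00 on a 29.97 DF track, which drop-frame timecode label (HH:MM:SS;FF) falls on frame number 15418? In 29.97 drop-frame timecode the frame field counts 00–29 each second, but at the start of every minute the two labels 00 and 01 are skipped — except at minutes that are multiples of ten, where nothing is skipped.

00:08:34;14

Each 10-minute DF block holds 10 × 60 × 30 − 9 × 2 = 17982 frames. 15418 ÷ 17982 → 0 full blocks, remainder 15418.
Within the partial block the first minute is 1800 frames and each further minute 1798, so 8 further minute boundaries passed. Total skipped labels = 18 × 0 + 2 × 8 = 16.
Non-drop label index = 15418 + 16 = 15434; at 30 labels/s that is 00:08:34:14, i.e. DF 00:08:34;14.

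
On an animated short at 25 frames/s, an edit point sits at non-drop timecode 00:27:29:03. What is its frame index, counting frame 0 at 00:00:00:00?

Total seconds to the label: (0 × 3600 + 27 × 60 + 29) = 1649.
Frame index = 1649 × 25 + 3 = 41228.

frame 41228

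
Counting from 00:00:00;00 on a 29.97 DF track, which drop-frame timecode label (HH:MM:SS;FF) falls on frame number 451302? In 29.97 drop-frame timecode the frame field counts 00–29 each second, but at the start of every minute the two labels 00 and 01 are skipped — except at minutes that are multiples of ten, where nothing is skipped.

04:10:58;12

Ten DF minutes hold 17982 frames, so frame 451302 lies in block 25 (frames 449550–467531) with 1752 frames into that block.
The block's first minute is 1800 frames and the rest 1798 each; 1752 frames reaches minute 0, so 25 × 18 + 0 × 2 = 450 labels have been skipped so far.
Adding those back, label number 451302 + 450 = 451752 at 30 labels/s is 15058 s + 12 f = 4 h 10 min 58 s frame 12, i.e. 04:10:58;12.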